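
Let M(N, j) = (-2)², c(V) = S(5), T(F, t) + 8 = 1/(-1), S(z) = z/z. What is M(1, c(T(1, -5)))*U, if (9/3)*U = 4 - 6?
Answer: -8/3 ≈ -2.6667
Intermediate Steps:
S(z) = 1
T(F, t) = -9 (T(F, t) = -8 + 1/(-1) = -8 - 1 = -9)
c(V) = 1
M(N, j) = 4
U = -⅔ (U = (4 - 6)/3 = (⅓)*(-2) = -⅔ ≈ -0.66667)
M(1, c(T(1, -5)))*U = 4*(-⅔) = -8/3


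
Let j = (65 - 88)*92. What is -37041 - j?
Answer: -34925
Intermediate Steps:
j = -2116 (j = -23*92 = -2116)
-37041 - j = -37041 - 1*(-2116) = -37041 + 2116 = -34925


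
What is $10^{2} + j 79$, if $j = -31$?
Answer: $-2349$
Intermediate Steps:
$10^{2} + j 79 = 10^{2} - 2449 = 100 - 2449 = -2349$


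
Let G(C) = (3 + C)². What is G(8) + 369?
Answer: 490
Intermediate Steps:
G(8) + 369 = (3 + 8)² + 369 = 11² + 369 = 121 + 369 = 490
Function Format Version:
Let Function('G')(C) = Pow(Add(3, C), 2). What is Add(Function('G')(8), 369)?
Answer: 490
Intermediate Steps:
Add(Function('G')(8), 369) = Add(Pow(Add(3, 8), 2), 369) = Add(Pow(11, 2), 369) = Add(121, 369) = 490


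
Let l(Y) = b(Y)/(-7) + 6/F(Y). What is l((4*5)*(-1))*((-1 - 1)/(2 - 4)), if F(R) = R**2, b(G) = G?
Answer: 4021/1400 ≈ 2.8721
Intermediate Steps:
l(Y) = 6/Y**2 - Y/7 (l(Y) = Y/(-7) + 6/(Y**2) = Y*(-1/7) + 6/Y**2 = -Y/7 + 6/Y**2 = 6/Y**2 - Y/7)
l((4*5)*(-1))*((-1 - 1)/(2 - 4)) = (6/((4*5)*(-1))**2 - 4*5*(-1)/7)*((-1 - 1)/(2 - 4)) = (6/(20*(-1))**2 - 20*(-1)/7)*(-2/(-2)) = (6/(-20)**2 - 1/7*(-20))*(-2*(-1/2)) = (6*(1/400) + 20/7)*1 = (3/200 + 20/7)*1 = (4021/1400)*1 = 4021/1400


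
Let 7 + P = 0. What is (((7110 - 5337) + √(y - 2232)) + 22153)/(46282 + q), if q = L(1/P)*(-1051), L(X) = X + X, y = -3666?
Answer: 83741/163038 + 7*I*√5898/326076 ≈ 0.51363 + 0.0016487*I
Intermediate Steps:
P = -7 (P = -7 + 0 = -7)
L(X) = 2*X
q = 2102/7 (q = (2*(1/(-7)))*(-1051) = (2*(1*(-⅐)))*(-1051) = (2*(-⅐))*(-1051) = -2/7*(-1051) = 2102/7 ≈ 300.29)
(((7110 - 5337) + √(y - 2232)) + 22153)/(46282 + q) = (((7110 - 5337) + √(-3666 - 2232)) + 22153)/(46282 + 2102/7) = ((1773 + √(-5898)) + 22153)/(326076/7) = ((1773 + I*√5898) + 22153)*(7/326076) = (23926 + I*√5898)*(7/326076) = 83741/163038 + 7*I*√5898/326076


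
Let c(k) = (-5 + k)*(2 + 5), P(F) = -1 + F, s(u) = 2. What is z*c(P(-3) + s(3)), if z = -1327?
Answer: 65023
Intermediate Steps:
c(k) = -35 + 7*k (c(k) = (-5 + k)*7 = -35 + 7*k)
z*c(P(-3) + s(3)) = -1327*(-35 + 7*((-1 - 3) + 2)) = -1327*(-35 + 7*(-4 + 2)) = -1327*(-35 + 7*(-2)) = -1327*(-35 - 14) = -1327*(-49) = 65023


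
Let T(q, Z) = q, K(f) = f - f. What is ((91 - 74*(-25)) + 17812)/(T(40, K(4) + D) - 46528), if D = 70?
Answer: -19753/46488 ≈ -0.42491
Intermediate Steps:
K(f) = 0
((91 - 74*(-25)) + 17812)/(T(40, K(4) + D) - 46528) = ((91 - 74*(-25)) + 17812)/(40 - 46528) = ((91 + 1850) + 17812)/(-46488) = (1941 + 17812)*(-1/46488) = 19753*(-1/46488) = -19753/46488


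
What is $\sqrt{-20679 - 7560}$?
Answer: $i \sqrt{28239} \approx 168.04 i$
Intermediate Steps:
$\sqrt{-20679 - 7560} = \sqrt{-28239} = i \sqrt{28239}$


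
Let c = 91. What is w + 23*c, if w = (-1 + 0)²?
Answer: 2094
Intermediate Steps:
w = 1 (w = (-1)² = 1)
w + 23*c = 1 + 23*91 = 1 + 2093 = 2094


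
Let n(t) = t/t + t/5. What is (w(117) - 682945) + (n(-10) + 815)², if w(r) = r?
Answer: -20232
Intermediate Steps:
n(t) = 1 + t/5 (n(t) = 1 + t*(⅕) = 1 + t/5)
(w(117) - 682945) + (n(-10) + 815)² = (117 - 682945) + ((1 + (⅕)*(-10)) + 815)² = -682828 + ((1 - 2) + 815)² = -682828 + (-1 + 815)² = -682828 + 814² = -682828 + 662596 = -20232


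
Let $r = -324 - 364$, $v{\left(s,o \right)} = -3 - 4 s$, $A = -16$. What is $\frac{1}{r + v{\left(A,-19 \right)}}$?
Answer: $- \frac{1}{627} \approx -0.0015949$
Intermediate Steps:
$r = -688$
$\frac{1}{r + v{\left(A,-19 \right)}} = \frac{1}{-688 - -61} = \frac{1}{-688 + \left(-3 + 64\right)} = \frac{1}{-688 + 61} = \frac{1}{-627} = - \frac{1}{627}$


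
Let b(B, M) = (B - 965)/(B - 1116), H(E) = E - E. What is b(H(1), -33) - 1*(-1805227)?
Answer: 2014634297/1116 ≈ 1.8052e+6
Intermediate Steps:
H(E) = 0
b(B, M) = (-965 + B)/(-1116 + B)
b(H(1), -33) - 1*(-1805227) = (-965 + 0)/(-1116 + 0) - 1*(-1805227) = -965/(-1116) + 1805227 = -1/1116*(-965) + 1805227 = 965/1116 + 1805227 = 2014634297/1116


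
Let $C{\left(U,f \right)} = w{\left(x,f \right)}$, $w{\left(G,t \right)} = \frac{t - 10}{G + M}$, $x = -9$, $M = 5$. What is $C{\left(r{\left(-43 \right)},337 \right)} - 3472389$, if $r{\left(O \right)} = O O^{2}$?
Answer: $- \frac{13889883}{4} \approx -3.4725 \cdot 10^{6}$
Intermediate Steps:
$r{\left(O \right)} = O^{3}$
$w{\left(G,t \right)} = \frac{-10 + t}{5 + G}$ ($w{\left(G,t \right)} = \frac{t - 10}{G + 5} = \frac{-10 + t}{5 + G}$)
$C{\left(U,f \right)} = \frac{5}{2} - \frac{f}{4}$ ($C{\left(U,f \right)} = \frac{-10 + f}{5 - 9} = \frac{-10 + f}{-4} = - \frac{-10 + f}{4} = \frac{5}{2} - \frac{f}{4}$)
$C{\left(r{\left(-43 \right)},337 \right)} - 3472389 = \left(\frac{5}{2} - \frac{337}{4}\right) - 3472389 = - \frac{327}{4} - 3472389 = - \frac{13889883}{4}$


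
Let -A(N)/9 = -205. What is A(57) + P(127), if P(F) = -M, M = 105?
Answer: 1740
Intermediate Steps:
A(N) = 1845 (A(N) = -9*(-205) = 1845)
P(F) = -105 (P(F) = -1*105 = -105)
A(57) + P(127) = 1845 - 105 = 1740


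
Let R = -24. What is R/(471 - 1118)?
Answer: 24/647 ≈ 0.037094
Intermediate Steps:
R/(471 - 1118) = -24/(471 - 1118) = -24/(-647) = -24*(-1/647) = 24/647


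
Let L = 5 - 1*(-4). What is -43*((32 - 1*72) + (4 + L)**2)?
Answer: -5547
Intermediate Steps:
L = 9 (L = 5 + 4 = 9)
-43*((32 - 1*72) + (4 + L)**2) = -43*((32 - 1*72) + (4 + 9)**2) = -43*((32 - 72) + 13**2) = -43*(-40 + 169) = -43*129 = -5547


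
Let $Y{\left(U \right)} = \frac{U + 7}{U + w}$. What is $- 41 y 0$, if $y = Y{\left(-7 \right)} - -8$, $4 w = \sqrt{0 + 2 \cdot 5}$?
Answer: $0$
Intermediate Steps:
$w = \frac{\sqrt{10}}{4}$ ($w = \frac{\sqrt{0 + 2 \cdot 5}}{4} = \frac{\sqrt{0 + 10}}{4} = \frac{\sqrt{10}}{4} \approx 0.79057$)
$Y{\left(U \right)} = \frac{7 + U}{U + \frac{\sqrt{10}}{4}}$ ($Y{\left(U \right)} = \frac{U + 7}{U + \frac{\sqrt{10}}{4}} = \frac{7 + U}{U + \frac{\sqrt{10}}{4}}$)
$y = 8$ ($y = \frac{4 \left(7 - 7\right)}{\sqrt{10} + 4 \left(-7\right)} - -8 = 4 \frac{1}{\sqrt{10} - 28} \cdot 0 + 8 = 4 \frac{1}{-28 + \sqrt{10}} \cdot 0 + 8 = 0 + 8 = 8$)
$- 41 y 0 = \left(-41\right) 8 \cdot 0 = \left(-328\right) 0 = 0$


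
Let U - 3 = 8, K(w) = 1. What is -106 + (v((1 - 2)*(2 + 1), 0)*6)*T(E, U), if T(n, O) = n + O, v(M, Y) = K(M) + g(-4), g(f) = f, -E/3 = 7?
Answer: 74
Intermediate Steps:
E = -21 (E = -3*7 = -21)
U = 11 (U = 3 + 8 = 11)
v(M, Y) = -3 (v(M, Y) = 1 - 4 = -3)
T(n, O) = O + n
-106 + (v((1 - 2)*(2 + 1), 0)*6)*T(E, U) = -106 + (-3*6)*(11 - 21) = -106 - 18*(-10) = -106 + 180 = 74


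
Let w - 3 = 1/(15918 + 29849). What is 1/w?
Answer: 45767/137302 ≈ 0.33333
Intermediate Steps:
w = 137302/45767 (w = 3 + 1/(15918 + 29849) = 3 + 1/45767 = 137302/45767 ≈ 3.0000)
1/w = 1/(137302/45767) = 45767/137302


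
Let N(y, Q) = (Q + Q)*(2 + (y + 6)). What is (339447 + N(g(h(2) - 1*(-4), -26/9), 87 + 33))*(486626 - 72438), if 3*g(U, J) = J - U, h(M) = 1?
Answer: 1270158447124/9 ≈ 1.4113e+11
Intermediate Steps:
g(U, J) = -U/3 + J/3 (g(U, J) = (J - U)/3 = -U/3 + J/3)
N(y, Q) = 2*Q*(8 + y) (N(y, Q) = (2*Q)*(2 + (6 + y)) = (2*Q)*(8 + y) = 2*Q*(8 + y))
(339447 + N(g(h(2) - 1*(-4), -26/9), 87 + 33))*(486626 - 72438) = (339447 + 2*(87 + 33)*(8 + (-(1 - 1*(-4))/3 + (-26/9)/3)))*(486626 - 72438) = (339447 + 2*120*(8 + (-(1 + 4)/3 + (-26*⅑)/3)))*414188 = (339447 + 2*120*(8 + (-⅓*5 + (⅓)*(-26/9))))*414188 = (339447 + 2*120*(8 + (-5/3 - 26/27)))*414188 = (339447 + 2*120*(8 - 71/27))*414188 = (339447 + 2*120*(145/27))*414188 = (339447 + 11600/9)*414188 = (3066623/9)*414188 = 1270158447124/9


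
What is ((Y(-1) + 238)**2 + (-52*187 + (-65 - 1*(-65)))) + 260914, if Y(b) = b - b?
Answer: 307834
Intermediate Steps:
Y(b) = 0
((Y(-1) + 238)**2 + (-52*187 + (-65 - 1*(-65)))) + 260914 = ((0 + 238)**2 + (-52*187 + (-65 - 1*(-65)))) + 260914 = (238**2 + (-9724 + (-65 + 65))) + 260914 = (56644 + (-9724 + 0)) + 260914 = (56644 - 9724) + 260914 = 46920 + 260914 = 307834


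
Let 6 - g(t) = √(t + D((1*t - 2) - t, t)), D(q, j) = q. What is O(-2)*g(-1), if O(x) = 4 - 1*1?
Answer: 18 - 3*I*√3 ≈ 18.0 - 5.1962*I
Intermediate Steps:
O(x) = 3 (O(x) = 4 - 1 = 3)
g(t) = 6 - √(-2 + t) (g(t) = 6 - √(t + ((1*t - 2) - t)) = 6 - √(t + ((t - 2) - t)) = 6 - √(t + ((-2 + t) - t)) = 6 - √(t - 2) = 6 - √(-2 + t))
O(-2)*g(-1) = 3*(6 - √(-2 - 1)) = 3*(6 - √(-3)) = 3*(6 - I*√3) = 18 - 3*I*√3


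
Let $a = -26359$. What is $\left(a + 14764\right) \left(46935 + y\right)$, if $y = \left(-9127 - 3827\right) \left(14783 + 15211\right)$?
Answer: $4504603478895$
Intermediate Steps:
$y = -388542276$ ($y = \left(-12954\right) 29994 = -388542276$)
$\left(a + 14764\right) \left(46935 + y\right) = \left(-26359 + 14764\right) \left(46935 - 388542276\right) = \left(-11595\right) \left(-388495341\right) = 4504603478895$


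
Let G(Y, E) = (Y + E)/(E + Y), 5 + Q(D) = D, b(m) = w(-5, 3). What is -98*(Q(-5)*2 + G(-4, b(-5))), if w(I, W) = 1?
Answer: 1862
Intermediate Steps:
b(m) = 1
Q(D) = -5 + D
G(Y, E) = 1 (G(Y, E) = (E + Y)/(E + Y) = 1)
-98*(Q(-5)*2 + G(-4, b(-5))) = -98*((-5 - 5)*2 + 1) = -98*(-10*2 + 1) = -98*(-20 + 1) = -98*(-19) = 1862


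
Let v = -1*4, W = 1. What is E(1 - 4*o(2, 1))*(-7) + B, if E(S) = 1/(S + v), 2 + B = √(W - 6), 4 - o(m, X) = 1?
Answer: -23/15 + I*√5 ≈ -1.5333 + 2.2361*I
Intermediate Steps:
o(m, X) = 3 (o(m, X) = 4 - 1*1 = 4 - 1 = 3)
B = -2 + I*√5 (B = -2 + √(1 - 6) = -2 + √(-5) = -2 + I*√5 ≈ -2.0 + 2.2361*I)
v = -4
E(S) = 1/(-4 + S) (E(S) = 1/(S - 4) = 1/(-4 + S))
E(1 - 4*o(2, 1))*(-7) + B = -7/(-4 + (1 - 4*3)) + (-2 + I*√5) = -7/(-4 + (1 - 12)) + (-2 + I*√5) = -7/(-4 - 11) + (-2 + I*√5) = -7/(-15) + (-2 + I*√5) = -1/15*(-7) + (-2 + I*√5) = 7/15 + (-2 + I*√5) = -23/15 + I*√5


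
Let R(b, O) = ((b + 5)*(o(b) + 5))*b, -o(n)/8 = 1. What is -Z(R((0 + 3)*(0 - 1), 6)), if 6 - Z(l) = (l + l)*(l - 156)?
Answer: -4974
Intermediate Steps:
o(n) = -8 (o(n) = -8*1 = -8)
R(b, O) = b*(-15 - 3*b) (R(b, O) = ((b + 5)*(-8 + 5))*b = ((5 + b)*(-3))*b = (-15 - 3*b)*b = b*(-15 - 3*b))
Z(l) = 6 - 2*l*(-156 + l) (Z(l) = 6 - (l + l)*(l - 156) = 6 - 2*l*(-156 + l))
-Z(R((0 + 3)*(0 - 1), 6)) = -(6 - 2*9*(0 - 1)²*(0 + 3)²*(-5 - (0 + 3)*(0 - 1))² + 312*(3*((0 + 3)*(0 - 1))*(-5 - (0 + 3)*(0 - 1)))) = -(6 - 2*81*(-5 - 3*(-1))² + 312*(3*(3*(-1))*(-5 - 3*(-1)))) = -(6 - 2*81*(-5 - 1*(-3))² + 312*(3*(-3)*(-5 - 1*(-3)))) = -(6 - 2*81*(-5 + 3)² + 312*(3*(-3)*(-5 + 3))) = -(6 - 2*(3*(-3)*(-2))² + 312*(3*(-3)*(-2))) = -(6 - 2*18² + 312*18) = -(6 - 2*324 + 5616) = -(6 - 648 + 5616) = -1*4974 = -4974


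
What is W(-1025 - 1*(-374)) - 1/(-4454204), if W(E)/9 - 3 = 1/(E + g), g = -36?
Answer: 27526980949/1020012716 ≈ 26.987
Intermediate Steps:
W(E) = 27 + 9/(-36 + E) (W(E) = 27 + 9/(E - 36) = 27 + 9/(-36 + E))
W(-1025 - 1*(-374)) - 1/(-4454204) = 9*(-107 + 3*(-1025 - 1*(-374)))/(-36 + (-1025 - 1*(-374))) - 1/(-4454204) = 9*(-107 + 3*(-1025 + 374))/(-36 + (-1025 + 374)) - 1*(-1/4454204) = 9*(-107 + 3*(-651))/(-36 - 651) + 1/4454204 = 9*(-107 - 1953)/(-687) + 1/4454204 = 9*(-1/687)*(-2060) + 1/4454204 = 6180/229 + 1/4454204 = 27526980949/1020012716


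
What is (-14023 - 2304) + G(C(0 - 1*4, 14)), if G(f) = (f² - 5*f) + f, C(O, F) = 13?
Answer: -16210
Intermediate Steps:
G(f) = f² - 4*f
(-14023 - 2304) + G(C(0 - 1*4, 14)) = (-14023 - 2304) + 13*(-4 + 13) = -16327 + 13*9 = -16327 + 117 = -16210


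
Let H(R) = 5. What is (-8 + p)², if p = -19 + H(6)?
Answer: 484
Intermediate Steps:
p = -14 (p = -19 + 5 = -14)
(-8 + p)² = (-8 - 14)² = (-22)² = 484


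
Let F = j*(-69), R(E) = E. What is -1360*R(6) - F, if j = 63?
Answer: -3813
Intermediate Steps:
F = -4347 (F = 63*(-69) = -4347)
-1360*R(6) - F = -1360*6 - 1*(-4347) = -8160 + 4347 = -3813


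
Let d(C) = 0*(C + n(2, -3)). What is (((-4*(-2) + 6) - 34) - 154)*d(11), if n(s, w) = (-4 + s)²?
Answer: 0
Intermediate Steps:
d(C) = 0 (d(C) = 0*(C + (-4 + 2)²) = 0*(C + (-2)²) = 0*(C + 4) = 0*(4 + C) = 0)
(((-4*(-2) + 6) - 34) - 154)*d(11) = (((-4*(-2) + 6) - 34) - 154)*0 = (((8 + 6) - 34) - 154)*0 = ((14 - 34) - 154)*0 = (-20 - 154)*0 = -174*0 = 0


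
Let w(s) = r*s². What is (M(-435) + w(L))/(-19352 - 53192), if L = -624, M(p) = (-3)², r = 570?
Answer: -221944329/72544 ≈ -3059.4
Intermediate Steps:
M(p) = 9
w(s) = 570*s²
(M(-435) + w(L))/(-19352 - 53192) = (9 + 570*(-624)²)/(-19352 - 53192) = (9 + 570*389376)/(-72544) = (9 + 221944320)*(-1/72544) = 221944329*(-1/72544) = -221944329/72544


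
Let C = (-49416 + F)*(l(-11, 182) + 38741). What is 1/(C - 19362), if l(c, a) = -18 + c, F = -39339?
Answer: -1/3435902922 ≈ -2.9104e-10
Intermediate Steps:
C = -3435883560 (C = (-49416 - 39339)*((-18 - 11) + 38741) = -88755*(-29 + 38741) = -88755*38712 = -3435883560)
1/(C - 19362) = 1/(-3435883560 - 19362) = 1/(-3435902922) = -1/3435902922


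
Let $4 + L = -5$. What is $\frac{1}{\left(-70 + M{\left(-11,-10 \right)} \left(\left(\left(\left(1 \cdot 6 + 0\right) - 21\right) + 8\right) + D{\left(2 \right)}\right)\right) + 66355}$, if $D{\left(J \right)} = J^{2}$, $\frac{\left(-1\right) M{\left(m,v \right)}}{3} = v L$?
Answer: $\frac{1}{67095} \approx 1.4904 \cdot 10^{-5}$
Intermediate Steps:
$L = -9$ ($L = -4 - 5 = -9$)
$M{\left(m,v \right)} = 27 v$ ($M{\left(m,v \right)} = - 3 v \left(-9\right) = - 3 \left(- 9 v\right) = 27 v$)
$\frac{1}{\left(-70 + M{\left(-11,-10 \right)} \left(\left(\left(\left(1 \cdot 6 + 0\right) - 21\right) + 8\right) + D{\left(2 \right)}\right)\right) + 66355} = \frac{1}{\left(-70 + 27 \left(-10\right) \left(\left(\left(\left(1 \cdot 6 + 0\right) - 21\right) + 8\right) + 2^{2}\right)\right) + 66355} = \frac{1}{\left(-70 - 270 \left(\left(\left(\left(6 + 0\right) - 21\right) + 8\right) + 4\right)\right) + 66355} = \frac{1}{\left(-70 - 270 \left(\left(\left(6 - 21\right) + 8\right) + 4\right)\right) + 66355} = \frac{1}{\left(-70 - 270 \left(\left(-15 + 8\right) + 4\right)\right) + 66355} = \frac{1}{\left(-70 - 270 \left(-7 + 4\right)\right) + 66355} = \frac{1}{\left(-70 - -810\right) + 66355} = \frac{1}{\left(-70 + 810\right) + 66355} = \frac{1}{740 + 66355} = \frac{1}{67095}$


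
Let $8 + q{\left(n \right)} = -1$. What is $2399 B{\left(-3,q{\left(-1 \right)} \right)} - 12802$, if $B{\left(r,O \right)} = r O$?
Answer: $51971$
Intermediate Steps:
$q{\left(n \right)} = -9$ ($q{\left(n \right)} = -8 - 1 = -9$)
$B{\left(r,O \right)} = O r$
$2399 B{\left(-3,q{\left(-1 \right)} \right)} - 12802 = 2399 \left(\left(-9\right) \left(-3\right)\right) - 12802 = 2399 \cdot 27 - 12802 = 64773 - 12802 = 51971$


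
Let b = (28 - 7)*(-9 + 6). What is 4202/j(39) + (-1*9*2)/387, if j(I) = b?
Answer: -180812/2709 ≈ -66.745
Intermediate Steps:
b = -63 (b = 21*(-3) = -63)
j(I) = -63
4202/j(39) + (-1*9*2)/387 = 4202/(-63) + (-1*9*2)/387 = 4202*(-1/63) - 9*2*(1/387) = -4202/63 - 18*1/387 = -4202/63 - 2/43 = -180812/2709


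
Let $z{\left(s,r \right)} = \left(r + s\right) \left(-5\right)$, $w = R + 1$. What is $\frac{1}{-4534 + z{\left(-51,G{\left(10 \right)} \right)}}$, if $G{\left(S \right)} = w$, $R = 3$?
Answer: $- \frac{1}{4299} \approx -0.00023261$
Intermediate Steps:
$w = 4$ ($w = 3 + 1 = 4$)
$G{\left(S \right)} = 4$
$z{\left(s,r \right)} = - 5 r - 5 s$
$\frac{1}{-4534 + z{\left(-51,G{\left(10 \right)} \right)}} = \frac{1}{-4534 - -235} = \frac{1}{-4534 + \left(-20 + 255\right)} = \frac{1}{-4534 + 235} = \frac{1}{-4299} = - \frac{1}{4299}$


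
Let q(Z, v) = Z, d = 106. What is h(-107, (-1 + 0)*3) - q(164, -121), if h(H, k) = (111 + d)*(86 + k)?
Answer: 17847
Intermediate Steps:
h(H, k) = 18662 + 217*k (h(H, k) = (111 + 106)*(86 + k) = 217*(86 + k) = 18662 + 217*k)
h(-107, (-1 + 0)*3) - q(164, -121) = (18662 + 217*((-1 + 0)*3)) - 1*164 = (18662 + 217*(-1*3)) - 164 = (18662 + 217*(-3)) - 164 = (18662 - 651) - 164 = 18011 - 164 = 17847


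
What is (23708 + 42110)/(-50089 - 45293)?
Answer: -32909/47691 ≈ -0.69005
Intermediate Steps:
(23708 + 42110)/(-50089 - 45293) = 65818/(-95382) = 65818*(-1/95382) = -32909/47691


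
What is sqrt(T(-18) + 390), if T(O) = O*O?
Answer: sqrt(714) ≈ 26.721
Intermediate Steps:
T(O) = O**2
sqrt(T(-18) + 390) = sqrt((-18)**2 + 390) = sqrt(324 + 390) = sqrt(714)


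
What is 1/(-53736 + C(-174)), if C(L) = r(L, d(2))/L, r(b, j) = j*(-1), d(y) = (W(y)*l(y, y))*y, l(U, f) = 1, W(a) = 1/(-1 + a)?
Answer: -87/4675031 ≈ -1.8610e-5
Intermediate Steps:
d(y) = y/(-1 + y) (d(y) = (1/(-1 + y))*y = y/(-1 + y))
r(b, j) = -j
C(L) = -2/L (C(L) = (-2/(-1 + 2))/L = (-2/1)/L = (-2)/L = (-1*2)/L = -2/L)
1/(-53736 + C(-174)) = 1/(-53736 - 2/(-174)) = 1/(-53736 - 2*(-1/174)) = 1/(-53736 + 1/87) = 1/(-4675031/87) = -87/4675031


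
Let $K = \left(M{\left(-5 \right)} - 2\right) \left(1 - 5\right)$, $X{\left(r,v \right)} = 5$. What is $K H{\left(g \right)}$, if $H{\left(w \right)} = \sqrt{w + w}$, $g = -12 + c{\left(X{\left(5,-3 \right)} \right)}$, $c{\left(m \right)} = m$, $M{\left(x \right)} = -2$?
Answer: $16 i \sqrt{14} \approx 59.867 i$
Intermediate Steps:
$g = -7$ ($g = -12 + 5 = -7$)
$K = 16$ ($K = \left(-2 - 2\right) \left(1 - 5\right) = - 4 \left(1 - 5\right) = \left(-4\right) \left(-4\right) = 16$)
$H{\left(w \right)} = \sqrt{2} \sqrt{w}$ ($H{\left(w \right)} = \sqrt{2 w} = \sqrt{2} \sqrt{w}$)
$K H{\left(g \right)} = 16 \sqrt{2} \sqrt{-7} = 16 \sqrt{2} i \sqrt{7} = 16 i \sqrt{14}$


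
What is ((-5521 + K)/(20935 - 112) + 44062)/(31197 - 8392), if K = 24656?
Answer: 917522161/474868515 ≈ 1.9322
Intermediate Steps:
((-5521 + K)/(20935 - 112) + 44062)/(31197 - 8392) = ((-5521 + 24656)/(20935 - 112) + 44062)/(31197 - 8392) = (19135/20823 + 44062)/22805 = (19135*(1/20823) + 44062)*(1/22805) = (19135/20823 + 44062)*(1/22805) = (917522161/20823)*(1/22805) = 917522161/474868515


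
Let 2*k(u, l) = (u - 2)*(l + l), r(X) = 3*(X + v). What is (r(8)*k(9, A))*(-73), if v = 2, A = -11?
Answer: 168630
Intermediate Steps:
r(X) = 6 + 3*X (r(X) = 3*(X + 2) = 3*(2 + X) = 6 + 3*X)
k(u, l) = l*(-2 + u) (k(u, l) = ((u - 2)*(l + l))/2 = ((-2 + u)*(2*l))/2 = (2*l*(-2 + u))/2 = l*(-2 + u))
(r(8)*k(9, A))*(-73) = ((6 + 3*8)*(-11*(-2 + 9)))*(-73) = ((6 + 24)*(-11*7))*(-73) = (30*(-77))*(-73) = -2310*(-73) = 168630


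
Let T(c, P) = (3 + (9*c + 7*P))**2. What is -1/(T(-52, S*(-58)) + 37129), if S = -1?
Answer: -1/40610 ≈ -2.4624e-5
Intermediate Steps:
T(c, P) = (3 + 7*P + 9*c)**2 (T(c, P) = (3 + (7*P + 9*c))**2 = (3 + 7*P + 9*c)**2)
-1/(T(-52, S*(-58)) + 37129) = -1/((3 + 7*(-1*(-58)) + 9*(-52))**2 + 37129) = -1/((3 + 7*58 - 468)**2 + 37129) = -1/((3 + 406 - 468)**2 + 37129) = -1/((-59)**2 + 37129) = -1/(3481 + 37129) = -1/40610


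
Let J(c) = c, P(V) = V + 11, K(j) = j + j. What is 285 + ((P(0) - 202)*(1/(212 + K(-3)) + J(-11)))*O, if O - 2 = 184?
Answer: 40262550/103 ≈ 3.9090e+5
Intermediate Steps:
O = 186 (O = 2 + 184 = 186)
K(j) = 2*j
P(V) = 11 + V
285 + ((P(0) - 202)*(1/(212 + K(-3)) + J(-11)))*O = 285 + (((11 + 0) - 202)*(1/(212 + 2*(-3)) - 11))*186 = 285 + ((11 - 202)*(1/(212 - 6) - 11))*186 = 285 - 191*(1/206 - 11)*186 = 285 - 191*(-2265/206)*186 = 285 + (432615/206)*186 = 285 + 40233195/103 = 40262550/103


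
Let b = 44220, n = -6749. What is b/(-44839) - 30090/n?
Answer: 61809690/17801083 ≈ 3.4722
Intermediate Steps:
b/(-44839) - 30090/n = 44220/(-44839) - 30090/(-6749) = 44220*(-1/44839) - 30090*(-1/6749) = -44220/44839 + 1770/397 = 61809690/17801083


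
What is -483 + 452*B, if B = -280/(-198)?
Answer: 15463/99 ≈ 156.19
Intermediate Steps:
B = 140/99 (B = -280*(-1/198) = 140/99 ≈ 1.4141)
-483 + 452*B = -483 + 452*(140/99) = -483 + 63280/99 = 15463/99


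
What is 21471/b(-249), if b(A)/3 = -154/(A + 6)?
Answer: 1739151/154 ≈ 11293.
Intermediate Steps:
b(A) = -462/(6 + A) (b(A) = 3*(-154/(A + 6)) = 3*(-154/(6 + A)) = -462/(6 + A))
21471/b(-249) = 21471/((-462/(6 - 249))) = 21471/((-462/(-243))) = 21471/((-462*(-1/243))) = 21471/(154/81) = 21471*(81/154) = 1739151/154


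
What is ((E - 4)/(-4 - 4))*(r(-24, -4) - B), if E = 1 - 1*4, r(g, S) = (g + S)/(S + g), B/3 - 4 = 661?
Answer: -6979/4 ≈ -1744.8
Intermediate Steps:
B = 1995 (B = 12 + 3*661 = 12 + 1983 = 1995)
r(g, S) = 1 (r(g, S) = (S + g)/(S + g) = 1)
E = -3 (E = 1 - 4 = -3)
((E - 4)/(-4 - 4))*(r(-24, -4) - B) = ((-3 - 4)/(-4 - 4))*(1 - 1*1995) = (-7/(-8))*(1 - 1995) = -7*(-⅛)*(-1994) = (7/8)*(-1994) = -6979/4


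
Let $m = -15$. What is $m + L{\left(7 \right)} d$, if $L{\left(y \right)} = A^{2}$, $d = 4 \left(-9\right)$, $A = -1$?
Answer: $-51$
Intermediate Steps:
$d = -36$
$L{\left(y \right)} = 1$ ($L{\left(y \right)} = \left(-1\right)^{2} = 1$)
$m + L{\left(7 \right)} d = -15 + 1 \left(-36\right) = -15 - 36 = -51$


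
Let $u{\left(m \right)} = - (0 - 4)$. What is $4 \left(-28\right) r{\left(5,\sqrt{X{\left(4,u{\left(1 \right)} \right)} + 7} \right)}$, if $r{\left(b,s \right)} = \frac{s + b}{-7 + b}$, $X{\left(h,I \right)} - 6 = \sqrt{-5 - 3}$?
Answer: $280 + 56 \sqrt{13 + 2 i \sqrt{2}} \approx 483.09 + 21.838 i$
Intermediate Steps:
$u{\left(m \right)} = 4$ ($u{\left(m \right)} = \left(-1\right) \left(-4\right) = 4$)
$X{\left(h,I \right)} = 6 + 2 i \sqrt{2}$ ($X{\left(h,I \right)} = 6 + \sqrt{-5 - 3} = 6 + \sqrt{-8} = 6 + 2 i \sqrt{2}$)
$r{\left(b,s \right)} = \frac{b + s}{-7 + b}$
$4 \left(-28\right) r{\left(5,\sqrt{X{\left(4,u{\left(1 \right)} \right)} + 7} \right)} = 4 \left(-28\right) \frac{5 + \sqrt{\left(6 + 2 i \sqrt{2}\right) + 7}}{-7 + 5} = - 112 \frac{5 + \sqrt{13 + 2 i \sqrt{2}}}{-2} = - 112 \left(- \frac{5 + \sqrt{13 + 2 i \sqrt{2}}}{2}\right) = - 112 \left(- \frac{5}{2} - \frac{\sqrt{13 + 2 i \sqrt{2}}}{2}\right) = 280 + 56 \sqrt{13 + 2 i \sqrt{2}}$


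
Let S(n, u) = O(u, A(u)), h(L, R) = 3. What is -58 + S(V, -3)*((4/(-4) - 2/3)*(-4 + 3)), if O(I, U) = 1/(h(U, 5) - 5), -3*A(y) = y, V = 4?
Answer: -353/6 ≈ -58.833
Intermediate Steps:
A(y) = -y/3
O(I, U) = -1/2 (O(I, U) = 1/(3 - 5) = 1/(-2) = -1/2)
S(n, u) = -1/2
-58 + S(V, -3)*((4/(-4) - 2/3)*(-4 + 3)) = -58 - (4/(-4) - 2/3)*(-4 + 3)/2 = -58 - (4*(-1/4) - 2*1/3)*(-1)/2 = -58 - (-1 - 2/3)*(-1)/2 = -58 - (-5)*(-1)/6 = -58 - 1/2*5/3 = -58 - 5/6 = -353/6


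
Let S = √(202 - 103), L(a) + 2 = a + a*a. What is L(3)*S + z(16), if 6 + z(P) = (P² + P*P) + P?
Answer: 522 + 30*√11 ≈ 621.50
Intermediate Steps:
L(a) = -2 + a + a² (L(a) = -2 + (a + a*a) = -2 + (a + a²) = -2 + a + a²)
S = 3*√11 (S = √99 = 3*√11 ≈ 9.9499)
z(P) = -6 + P + 2*P² (z(P) = -6 + ((P² + P*P) + P) = -6 + ((P² + P²) + P) = -6 + (2*P² + P) = -6 + (P + 2*P²) = -6 + P + 2*P²)
L(3)*S + z(16) = (-2 + 3 + 3²)*(3*√11) + (-6 + 16 + 2*16²) = (-2 + 3 + 9)*(3*√11) + (-6 + 16 + 2*256) = 10*(3*√11) + (-6 + 16 + 512) = 30*√11 + 522 = 522 + 30*√11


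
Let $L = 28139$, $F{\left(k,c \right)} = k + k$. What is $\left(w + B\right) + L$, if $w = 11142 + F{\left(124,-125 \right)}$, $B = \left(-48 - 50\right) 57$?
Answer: $33943$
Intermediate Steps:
$F{\left(k,c \right)} = 2 k$
$B = -5586$ ($B = \left(-98\right) 57 = -5586$)
$w = 11390$ ($w = 11142 + 2 \cdot 124 = 11142 + 248 = 11390$)
$\left(w + B\right) + L = \left(11390 - 5586\right) + 28139 = 5804 + 28139 = 33943$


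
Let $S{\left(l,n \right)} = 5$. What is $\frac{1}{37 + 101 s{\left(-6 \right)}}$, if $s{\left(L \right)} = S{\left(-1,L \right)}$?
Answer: $\frac{1}{542} \approx 0.001845$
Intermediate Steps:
$s{\left(L \right)} = 5$
$\frac{1}{37 + 101 s{\left(-6 \right)}} = \frac{1}{37 + 101 \cdot 5} = \frac{1}{37 + 505} = \frac{1}{542}$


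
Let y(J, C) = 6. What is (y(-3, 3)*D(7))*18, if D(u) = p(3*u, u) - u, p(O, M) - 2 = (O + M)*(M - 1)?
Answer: 17604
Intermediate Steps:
p(O, M) = 2 + (-1 + M)*(M + O) (p(O, M) = 2 + (O + M)*(M - 1) = 2 + (M + O)*(-1 + M) = 2 + (-1 + M)*(M + O))
D(u) = 2 - 5*u + 4*u² (D(u) = (2 + u² - u - 3*u + u*(3*u)) - u = (2 + u² - u - 3*u + 3*u²) - u = (2 - 4*u + 4*u²) - u = 2 - 5*u + 4*u²)
(y(-3, 3)*D(7))*18 = (6*(2 - 5*7 + 4*7²))*18 = (6*(2 - 35 + 4*49))*18 = (6*(2 - 35 + 196))*18 = (6*163)*18 = 978*18 = 17604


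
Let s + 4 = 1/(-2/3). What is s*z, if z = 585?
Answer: -6435/2 ≈ -3217.5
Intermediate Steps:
s = -11/2 (s = -4 + 1/(-2/3) = -4 + 1/(-2*⅓) = -4 + 1/(-⅔) = -4 - 3/2 = -11/2 ≈ -5.5000)
s*z = -11/2*585 = -6435/2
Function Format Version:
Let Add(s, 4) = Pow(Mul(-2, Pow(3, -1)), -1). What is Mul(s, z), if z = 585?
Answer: Rational(-6435, 2) ≈ -3217.5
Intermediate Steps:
s = Rational(-11, 2) (s = Add(-4, Pow(Mul(-2, Pow(3, -1)), -1)) = Add(-4, Pow(Mul(-2, Rational(1, 3)), -1)) = Add(-4, Pow(Rational(-2, 3), -1)) = Add(-4, Rational(-3, 2)) = Rational(-11, 2) ≈ -5.5000)
Mul(s, z) = Mul(Rational(-11, 2), 585) = Rational(-6435, 2)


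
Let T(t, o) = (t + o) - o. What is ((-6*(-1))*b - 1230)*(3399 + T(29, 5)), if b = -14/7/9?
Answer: -12663032/3 ≈ -4.2210e+6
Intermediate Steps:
T(t, o) = t (T(t, o) = (o + t) - o = t)
b = -2/9 (b = -14*⅐*(⅑) = -2*⅑ = -2/9 ≈ -0.22222)
((-6*(-1))*b - 1230)*(3399 + T(29, 5)) = (-6*(-1)*(-2/9) - 1230)*(3399 + 29) = (6*(-2/9) - 1230)*3428 = (-4/3 - 1230)*3428 = -3694/3*3428 = -12663032/3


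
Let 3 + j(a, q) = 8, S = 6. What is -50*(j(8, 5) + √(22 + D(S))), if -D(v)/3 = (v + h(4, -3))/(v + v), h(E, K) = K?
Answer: -250 - 25*√85 ≈ -480.49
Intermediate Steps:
j(a, q) = 5 (j(a, q) = -3 + 8 = 5)
D(v) = -3*(-3 + v)/(2*v) (D(v) = -3*(v - 3)/(v + v) = -3*(-3 + v)/(2*v))
-50*(j(8, 5) + √(22 + D(S))) = -50*(5 + √(22 + (3/2)*(3 - 1*6)/6)) = -50*(5 + √(22 + (3/2)*(⅙)*(3 - 6))) = -50*(5 + √(22 + (3/2)*(⅙)*(-3))) = -50*(5 + √(22 - ¾)) = -50*(5 + √(85/4)) = -50*(5 + √85/2) = -250 - 25*√85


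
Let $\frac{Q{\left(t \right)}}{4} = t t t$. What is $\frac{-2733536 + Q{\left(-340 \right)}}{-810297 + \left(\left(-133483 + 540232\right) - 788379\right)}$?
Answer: $\frac{53316512}{397309} \approx 134.19$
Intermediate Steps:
$Q{\left(t \right)} = 4 t^{3}$ ($Q{\left(t \right)} = 4 t t t = 4 t^{2} t = 4 t^{3}$)
$\frac{-2733536 + Q{\left(-340 \right)}}{-810297 + \left(\left(-133483 + 540232\right) - 788379\right)} = \frac{-2733536 + 4 \left(-340\right)^{3}}{-810297 + \left(\left(-133483 + 540232\right) - 788379\right)} = \frac{-2733536 + 4 \left(-39304000\right)}{-810297 + \left(406749 - 788379\right)} = \frac{-2733536 - 157216000}{-810297 - 381630} = - \frac{159949536}{-1191927} = \left(-159949536\right) \left(- \frac{1}{1191927}\right) = \frac{53316512}{397309}$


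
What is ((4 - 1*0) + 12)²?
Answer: 256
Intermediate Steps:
((4 - 1*0) + 12)² = ((4 + 0) + 12)² = (4 + 12)² = 16² = 256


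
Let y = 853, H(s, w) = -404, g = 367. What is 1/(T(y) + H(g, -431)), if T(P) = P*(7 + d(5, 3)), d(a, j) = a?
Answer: 1/9832 ≈ 0.00010171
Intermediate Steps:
T(P) = 12*P (T(P) = P*(7 + 5) = P*12 = 12*P)
1/(T(y) + H(g, -431)) = 1/(12*853 - 404) = 1/(10236 - 404) = 1/9832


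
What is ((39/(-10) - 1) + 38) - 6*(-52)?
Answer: 3451/10 ≈ 345.10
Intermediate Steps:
((39/(-10) - 1) + 38) - 6*(-52) = ((39*(-⅒) - 1) + 38) + 312 = ((-39/10 - 1) + 38) + 312 = (-49/10 + 38) + 312 = 331/10 + 312 = 3451/10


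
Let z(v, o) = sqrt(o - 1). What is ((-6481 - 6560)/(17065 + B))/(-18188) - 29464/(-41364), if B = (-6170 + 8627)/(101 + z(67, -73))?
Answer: 16751505225381438611/23515763311847961603 + 10680579*I*sqrt(74)/18192254762091064 ≈ 0.71235 + 5.0504e-9*I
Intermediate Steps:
z(v, o) = sqrt(-1 + o)
B = 2457/(101 + I*sqrt(74)) (B = (-6170 + 8627)/(101 + sqrt(-1 - 73)) = 2457/(101 + sqrt(-74)) = 2457/(101 + I*sqrt(74)) ≈ 24.152 - 2.057*I)
((-6481 - 6560)/(17065 + B))/(-18188) - 29464/(-41364) = ((-6481 - 6560)/(17065 + (82719/3425 - 819*I*sqrt(74)/3425)))/(-18188) - 29464/(-41364) = -13041/(58530344/3425 - 819*I*sqrt(74)/3425)*(-1/18188) - 29464*(-1/41364) = 13041/(18188*(58530344/3425 - 819*I*sqrt(74)/3425)) + 7366/10341 = 7366/10341 + 13041/(18188*(58530344/3425 - 819*I*sqrt(74)/3425))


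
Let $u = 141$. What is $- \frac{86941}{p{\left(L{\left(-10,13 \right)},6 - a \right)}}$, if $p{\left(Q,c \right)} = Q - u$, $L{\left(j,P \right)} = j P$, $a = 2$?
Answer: $\frac{86941}{271} \approx 320.82$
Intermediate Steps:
$L{\left(j,P \right)} = P j$
$p{\left(Q,c \right)} = -141 + Q$ ($p{\left(Q,c \right)} = Q - 141 = -141 + Q$)
$- \frac{86941}{p{\left(L{\left(-10,13 \right)},6 - a \right)}} = - \frac{86941}{-141 + 13 \left(-10\right)} = - \frac{86941}{-141 - 130} = - \frac{86941}{-271} = \left(-86941\right) \left(- \frac{1}{271}\right) = \frac{86941}{271}$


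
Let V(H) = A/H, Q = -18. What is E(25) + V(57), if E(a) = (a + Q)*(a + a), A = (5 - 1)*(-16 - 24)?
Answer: 19790/57 ≈ 347.19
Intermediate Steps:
A = -160 (A = 4*(-40) = -160)
V(H) = -160/H
E(a) = 2*a*(-18 + a) (E(a) = (a - 18)*(a + a) = (-18 + a)*(2*a) = 2*a*(-18 + a))
E(25) + V(57) = 2*25*(-18 + 25) - 160/57 = 2*25*7 - 160*1/57 = 350 - 160/57 = 19790/57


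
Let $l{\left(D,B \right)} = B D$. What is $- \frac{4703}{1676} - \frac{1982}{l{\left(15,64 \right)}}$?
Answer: $- \frac{979589}{201120} \approx -4.8707$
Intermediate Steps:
$- \frac{4703}{1676} - \frac{1982}{l{\left(15,64 \right)}} = - \frac{4703}{1676} - \frac{1982}{64 \cdot 15} = \left(-4703\right) \frac{1}{1676} - \frac{1982}{960} = - \frac{4703}{1676} - \frac{991}{480} = - \frac{979589}{201120}$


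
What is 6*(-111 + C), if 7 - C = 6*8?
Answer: -912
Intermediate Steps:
C = -41 (C = 7 - 6*8 = 7 - 1*48 = 7 - 48 = -41)
6*(-111 + C) = 6*(-111 - 41) = 6*(-152) = -912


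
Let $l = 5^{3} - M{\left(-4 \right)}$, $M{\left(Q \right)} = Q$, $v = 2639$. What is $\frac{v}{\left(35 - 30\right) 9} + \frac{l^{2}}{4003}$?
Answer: $\frac{11312762}{180135} \approx 62.802$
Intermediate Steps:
$l = 129$ ($l = 5^{3} - -4 = 125 + 4 = 129$)
$\frac{v}{\left(35 - 30\right) 9} + \frac{l^{2}}{4003} = \frac{2639}{\left(35 - 30\right) 9} + \frac{129^{2}}{4003} = \frac{2639}{5 \cdot 9} + 16641 \cdot \frac{1}{4003} = \frac{2639}{45} + \frac{16641}{4003} = \frac{11312762}{180135}$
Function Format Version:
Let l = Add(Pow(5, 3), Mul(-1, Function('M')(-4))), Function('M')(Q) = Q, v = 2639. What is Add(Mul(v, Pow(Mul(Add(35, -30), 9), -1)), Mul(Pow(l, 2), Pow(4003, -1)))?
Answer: Rational(11312762, 180135) ≈ 62.802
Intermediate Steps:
l = 129 (l = Add(Pow(5, 3), Mul(-1, -4)) = Add(125, 4) = 129)
Add(Mul(v, Pow(Mul(Add(35, -30), 9), -1)), Mul(Pow(l, 2), Pow(4003, -1))) = Add(Mul(2639, Pow(Mul(Add(35, -30), 9), -1)), Mul(Pow(129, 2), Pow(4003, -1))) = Add(Mul(2639, Pow(Mul(5, 9), -1)), Mul(16641, Rational(1, 4003))) = Add(Mul(2639, Pow(45, -1)), Rational(16641, 4003)) = Add(Mul(2639, Rational(1, 45)), Rational(16641, 4003)) = Add(Rational(2639, 45), Rational(16641, 4003)) = Rational(11312762, 180135)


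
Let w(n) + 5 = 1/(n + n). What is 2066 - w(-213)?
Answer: 882247/426 ≈ 2071.0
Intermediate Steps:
w(n) = -5 + 1/(2*n) (w(n) = -5 + 1/(n + n) = -5 + 1/(2*n))
2066 - w(-213) = 2066 - (-5 + (1/2)/(-213)) = 2066 - (-5 + (1/2)*(-1/213)) = 2066 - (-5 - 1/426) = 2066 - 1*(-2131/426) = 2066 + 2131/426 = 882247/426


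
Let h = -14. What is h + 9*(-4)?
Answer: -50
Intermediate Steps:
h + 9*(-4) = -14 + 9*(-4) = -14 - 36 = -50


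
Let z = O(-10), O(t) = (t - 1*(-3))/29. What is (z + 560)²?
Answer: 263510289/841 ≈ 3.1333e+5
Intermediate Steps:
O(t) = 3/29 + t/29 (O(t) = (t + 3)*(1/29) = (3 + t)*(1/29) = 3/29 + t/29)
z = -7/29 (z = 3/29 + (1/29)*(-10) = 3/29 - 10/29 = -7/29 ≈ -0.24138)
(z + 560)² = (-7/29 + 560)² = (16233/29)² = 263510289/841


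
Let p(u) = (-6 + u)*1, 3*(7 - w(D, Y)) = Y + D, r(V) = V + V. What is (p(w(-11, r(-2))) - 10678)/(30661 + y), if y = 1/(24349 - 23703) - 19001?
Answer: -6894112/7532361 ≈ -0.91527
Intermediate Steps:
r(V) = 2*V
w(D, Y) = 7 - D/3 - Y/3 (w(D, Y) = 7 - (Y + D)/3 = 7 - (D + Y)/3 = 7 + (-D/3 - Y/3) = 7 - D/3 - Y/3)
p(u) = -6 + u
y = -12274645/646 (y = 1/646 - 19001 = -12274645/646 ≈ -19001.)
(p(w(-11, r(-2))) - 10678)/(30661 + y) = ((-6 + (7 - ⅓*(-11) - 2*(-2)/3)) - 10678)/(30661 - 12274645/646) = ((-6 + (7 + 11/3 - ⅓*(-4))) - 10678)/(7532361/646) = ((-6 + (7 + 11/3 + 4/3)) - 10678)*(646/7532361) = ((-6 + 12) - 10678)*(646/7532361) = (6 - 10678)*(646/7532361) = -10672*646/7532361 = -6894112/7532361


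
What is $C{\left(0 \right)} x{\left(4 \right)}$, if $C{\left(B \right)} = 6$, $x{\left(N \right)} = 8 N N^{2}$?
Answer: $3072$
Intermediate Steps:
$x{\left(N \right)} = 8 N^{3}$
$C{\left(0 \right)} x{\left(4 \right)} = 6 \cdot 8 \cdot 4^{3} = 6 \cdot 8 \cdot 64 = 6 \cdot 512 = 3072$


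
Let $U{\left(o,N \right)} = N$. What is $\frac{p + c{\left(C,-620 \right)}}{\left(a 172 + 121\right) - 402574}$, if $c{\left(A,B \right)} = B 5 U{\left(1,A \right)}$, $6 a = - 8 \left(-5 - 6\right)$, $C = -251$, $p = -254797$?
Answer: $- \frac{1569909}{1199791} \approx -1.3085$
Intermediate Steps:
$a = \frac{44}{3}$ ($a = \frac{\left(-8\right) \left(-5 - 6\right)}{6} = \frac{\left(-8\right) \left(-11\right)}{6} = \frac{1}{6} \cdot 88 = \frac{44}{3} \approx 14.667$)
$c{\left(A,B \right)} = 5 A B$ ($c{\left(A,B \right)} = B 5 A = 5 B A = 5 A B$)
$\frac{p + c{\left(C,-620 \right)}}{\left(a 172 + 121\right) - 402574} = \frac{-254797 + 5 \left(-251\right) \left(-620\right)}{\left(\frac{44}{3} \cdot 172 + 121\right) - 402574} = \frac{-254797 + 778100}{\left(\frac{7568}{3} + 121\right) - 402574} = \frac{523303}{\frac{7931}{3} - 402574} = \frac{523303}{- \frac{1199791}{3}} = 523303 \left(- \frac{3}{1199791}\right) = - \frac{1569909}{1199791}$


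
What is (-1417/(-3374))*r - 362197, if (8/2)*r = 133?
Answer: -698288893/1928 ≈ -3.6218e+5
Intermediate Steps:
r = 133/4 (r = (¼)*133 = 133/4 ≈ 33.250)
(-1417/(-3374))*r - 362197 = -1417/(-3374)*(133/4) - 362197 = -1417*(-1/3374)*(133/4) - 362197 = (1417/3374)*(133/4) - 362197 = 26923/1928 - 362197 = -698288893/1928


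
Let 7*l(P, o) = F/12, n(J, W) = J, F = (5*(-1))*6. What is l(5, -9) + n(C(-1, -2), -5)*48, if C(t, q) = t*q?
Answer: 1339/14 ≈ 95.643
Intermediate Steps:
C(t, q) = q*t
F = -30 (F = -5*6 = -30)
l(P, o) = -5/14 (l(P, o) = (-30/12)/7 = (-30*1/12)/7 = (⅐)*(-5/2) = -5/14)
l(5, -9) + n(C(-1, -2), -5)*48 = -5/14 - 2*(-1)*48 = -5/14 + 2*48 = -5/14 + 96 = 1339/14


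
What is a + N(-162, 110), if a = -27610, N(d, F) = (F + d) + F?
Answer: -27552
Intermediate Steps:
N(d, F) = d + 2*F
a + N(-162, 110) = -27610 + (-162 + 2*110) = -27610 + (-162 + 220) = -27610 + 58 = -27552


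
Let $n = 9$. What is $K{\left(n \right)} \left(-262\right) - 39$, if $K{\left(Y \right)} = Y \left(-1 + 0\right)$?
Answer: $2319$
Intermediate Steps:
$K{\left(Y \right)} = - Y$ ($K{\left(Y \right)} = Y \left(-1\right) = - Y$)
$K{\left(n \right)} \left(-262\right) - 39 = \left(-1\right) 9 \left(-262\right) - 39 = \left(-9\right) \left(-262\right) - 39 = 2358 - 39 = 2319$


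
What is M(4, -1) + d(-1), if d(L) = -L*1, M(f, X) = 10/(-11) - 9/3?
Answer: -32/11 ≈ -2.9091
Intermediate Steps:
M(f, X) = -43/11 (M(f, X) = 10*(-1/11) - 9*1/3 = -10/11 - 3 = -43/11)
d(L) = -L
M(4, -1) + d(-1) = -43/11 - 1*(-1) = -43/11 + 1 = -32/11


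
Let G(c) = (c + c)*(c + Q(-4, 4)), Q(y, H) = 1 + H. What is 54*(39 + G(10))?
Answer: 18306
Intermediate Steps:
G(c) = 2*c*(5 + c) (G(c) = (c + c)*(c + (1 + 4)) = (2*c)*(c + 5) = (2*c)*(5 + c) = 2*c*(5 + c))
54*(39 + G(10)) = 54*(39 + 2*10*(5 + 10)) = 54*(39 + 2*10*15) = 54*(39 + 300) = 54*339 = 18306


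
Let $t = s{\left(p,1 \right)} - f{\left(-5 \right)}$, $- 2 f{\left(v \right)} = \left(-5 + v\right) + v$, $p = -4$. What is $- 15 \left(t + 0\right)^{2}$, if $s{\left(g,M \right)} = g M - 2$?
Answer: $- \frac{10935}{4} \approx -2733.8$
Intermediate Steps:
$f{\left(v \right)} = \frac{5}{2} - v$ ($f{\left(v \right)} = - \frac{\left(-5 + v\right) + v}{2} = - \frac{-5 + 2 v}{2} = \frac{5}{2} - v$)
$s{\left(g,M \right)} = -2 + M g$ ($s{\left(g,M \right)} = M g - 2 = -2 + M g$)
$t = - \frac{27}{2}$ ($t = \left(-2 + 1 \left(-4\right)\right) - \left(\frac{5}{2} - -5\right) = \left(-2 - 4\right) - \left(\frac{5}{2} + 5\right) = -6 - \frac{15}{2} = - \frac{27}{2} \approx -13.5$)
$- 15 \left(t + 0\right)^{2} = - 15 \left(- \frac{27}{2} + 0\right)^{2} = - 15 \left(- \frac{27}{2}\right)^{2} = \left(-15\right) \frac{729}{4} = - \frac{10935}{4}$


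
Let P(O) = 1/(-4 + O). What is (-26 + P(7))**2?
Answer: 5929/9 ≈ 658.78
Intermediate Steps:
(-26 + P(7))**2 = (-26 + 1/(-4 + 7))**2 = (-26 + 1/3)**2 = (-77/3)**2 = 5929/9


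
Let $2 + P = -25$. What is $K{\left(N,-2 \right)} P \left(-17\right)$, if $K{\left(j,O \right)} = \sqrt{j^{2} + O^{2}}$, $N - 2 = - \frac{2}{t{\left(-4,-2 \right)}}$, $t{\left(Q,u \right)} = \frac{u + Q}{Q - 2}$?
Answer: $918$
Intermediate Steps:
$P = -27$ ($P = -2 - 25 = -27$)
$t{\left(Q,u \right)} = \frac{Q + u}{-2 + Q}$
$N = 0$ ($N = 2 - \frac{2}{\frac{1}{-2 - 4} \left(-4 - 2\right)} = 2 - \frac{2}{\frac{1}{-6} \left(-6\right)} = 2 - \frac{2}{\left(- \frac{1}{6}\right) \left(-6\right)} = 2 - \frac{2}{1} = 2 - 2 = 0$)
$K{\left(j,O \right)} = \sqrt{O^{2} + j^{2}}$
$K{\left(N,-2 \right)} P \left(-17\right) = \sqrt{\left(-2\right)^{2} + 0^{2}} \left(-27\right) \left(-17\right) = \sqrt{4 + 0} \left(-27\right) \left(-17\right) = \sqrt{4} \left(-27\right) \left(-17\right) = 2 \left(-27\right) \left(-17\right) = \left(-54\right) \left(-17\right) = 918$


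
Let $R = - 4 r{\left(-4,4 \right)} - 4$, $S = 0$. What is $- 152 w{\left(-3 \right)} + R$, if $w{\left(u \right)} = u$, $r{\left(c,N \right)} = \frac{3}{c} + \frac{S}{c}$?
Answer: $455$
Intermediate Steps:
$r{\left(c,N \right)} = \frac{3}{c}$ ($r{\left(c,N \right)} = \frac{3}{c} + \frac{0}{c} = \frac{3}{c} + 0 = \frac{3}{c}$)
$R = -1$ ($R = - 4 \frac{3}{-4} - 4 = - 4 \cdot 3 \left(- \frac{1}{4}\right) - 4 = \left(-4\right) \left(- \frac{3}{4}\right) - 4 = 3 - 4 = -1$)
$- 152 w{\left(-3 \right)} + R = \left(-152\right) \left(-3\right) - 1 = 456 - 1 = 455$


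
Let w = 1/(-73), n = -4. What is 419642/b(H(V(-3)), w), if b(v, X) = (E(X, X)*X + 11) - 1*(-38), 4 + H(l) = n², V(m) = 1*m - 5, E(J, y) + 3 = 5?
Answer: 30633866/3575 ≈ 8568.9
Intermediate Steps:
E(J, y) = 2 (E(J, y) = -3 + 5 = 2)
V(m) = -5 + m (V(m) = m - 5 = -5 + m)
w = -1/73 ≈ -0.013699
H(l) = 12 (H(l) = -4 + (-4)² = -4 + 16 = 12)
b(v, X) = 49 + 2*X (b(v, X) = (2*X + 11) - 1*(-38) = (11 + 2*X) + 38 = 49 + 2*X)
419642/b(H(V(-3)), w) = 419642/(49 + 2*(-1/73)) = 419642/(49 - 2/73) = 419642/(3575/73) = 419642*(73/3575) = 30633866/3575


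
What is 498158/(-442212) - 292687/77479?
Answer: -84013243663/17131071774 ≈ -4.9041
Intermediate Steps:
498158/(-442212) - 292687/77479 = 498158*(-1/442212) - 292687*1/77479 = -249079/221106 - 292687/77479 = -84013243663/17131071774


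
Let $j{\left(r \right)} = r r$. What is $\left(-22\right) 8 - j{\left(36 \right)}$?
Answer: $-1472$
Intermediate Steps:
$j{\left(r \right)} = r^{2}$
$\left(-22\right) 8 - j{\left(36 \right)} = \left(-22\right) 8 - 36^{2} = -176 - 1296 = -1472$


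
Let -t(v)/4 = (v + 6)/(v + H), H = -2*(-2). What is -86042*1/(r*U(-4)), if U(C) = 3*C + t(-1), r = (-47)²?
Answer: 129063/61852 ≈ 2.0866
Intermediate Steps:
H = 4
t(v) = -4*(6 + v)/(4 + v) (t(v) = -4*(v + 6)/(v + 4) = -4*(6 + v)/(4 + v))
r = 2209
U(C) = -20/3 + 3*C (U(C) = 3*C + 4*(-6 - 1*(-1))/(4 - 1) = 3*C + 4*(-6 + 1)/3 = 3*C + 4*(⅓)*(-5) = 3*C - 20/3 = -20/3 + 3*C)
-86042*1/(r*U(-4)) = -86042*1/(2209*(-20/3 + 3*(-4))) = -86042*1/(2209*(-20/3 - 12)) = -86042/((-56/3*2209)) = -86042/(-123704/3) = -86042*(-3/123704) = 129063/61852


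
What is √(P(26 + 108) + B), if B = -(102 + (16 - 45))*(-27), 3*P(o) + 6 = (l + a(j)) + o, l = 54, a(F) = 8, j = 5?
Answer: √18309/3 ≈ 45.104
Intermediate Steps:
P(o) = 56/3 + o/3 (P(o) = -2 + ((54 + 8) + o)/3 = -2 + (62 + o)/3 = -2 + (62/3 + o/3) = 56/3 + o/3)
B = 1971 (B = -(102 - 29)*(-27) = -73*(-27) = -1*(-1971) = 1971)
√(P(26 + 108) + B) = √((56/3 + (26 + 108)/3) + 1971) = √((56/3 + (⅓)*134) + 1971) = √((56/3 + 134/3) + 1971) = √(190/3 + 1971) = √(6103/3) = √18309/3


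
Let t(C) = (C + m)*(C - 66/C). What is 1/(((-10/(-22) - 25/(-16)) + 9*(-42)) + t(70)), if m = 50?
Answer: 1232/9746197 ≈ 0.00012641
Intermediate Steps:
t(C) = (50 + C)*(C - 66/C) (t(C) = (C + 50)*(C - 66/C) = (50 + C)*(C - 66/C))
1/(((-10/(-22) - 25/(-16)) + 9*(-42)) + t(70)) = 1/(((-10/(-22) - 25/(-16)) + 9*(-42)) + (-66 + 70² - 3300/70 + 50*70)) = 1/(((-10*(-1/22) - 25*(-1/16)) - 378) + (-66 + 4900 - 3300*1/70 + 3500)) = 1/(((5/11 + 25/16) - 378) + (-66 + 4900 - 330/7 + 3500)) = 1/((355/176 - 378) + 58008/7) = 1/(-66173/176 + 58008/7) = 1/(9746197/1232) = 1232/9746197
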